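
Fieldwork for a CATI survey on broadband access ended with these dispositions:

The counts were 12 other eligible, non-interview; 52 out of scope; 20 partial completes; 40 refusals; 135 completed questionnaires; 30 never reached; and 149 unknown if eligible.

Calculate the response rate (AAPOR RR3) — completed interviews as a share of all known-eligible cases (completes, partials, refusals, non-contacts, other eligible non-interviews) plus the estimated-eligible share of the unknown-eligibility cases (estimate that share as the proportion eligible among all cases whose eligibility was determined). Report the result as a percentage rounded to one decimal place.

Numerator → 135
Eligible (known) → 135 + 20 + 40 + 30 + 12 = 237
e = 237 / (237 + 52) = 237 / 289 = 0.8201
e × U → 0.8201 × 149 = 122.19
Base → 237 + 122.19 = 359.19
RR3 = 135 / 359.19 = 0.3758

37.6%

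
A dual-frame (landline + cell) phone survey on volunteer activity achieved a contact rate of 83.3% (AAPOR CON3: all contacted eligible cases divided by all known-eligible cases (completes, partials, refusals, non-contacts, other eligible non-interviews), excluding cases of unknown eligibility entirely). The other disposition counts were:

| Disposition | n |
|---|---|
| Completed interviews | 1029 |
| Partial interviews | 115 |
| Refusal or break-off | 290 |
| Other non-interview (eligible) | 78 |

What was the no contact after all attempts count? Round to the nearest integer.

Num → 1029 + 115 + 290 + 78 = 1512
CON3 = 1512 / D = 0.833
D = 1512 / 0.833 = 1815.1
Other denominator terms total 1512
no contact after all attempts = 1815.1 − 1512 ≈ 303

303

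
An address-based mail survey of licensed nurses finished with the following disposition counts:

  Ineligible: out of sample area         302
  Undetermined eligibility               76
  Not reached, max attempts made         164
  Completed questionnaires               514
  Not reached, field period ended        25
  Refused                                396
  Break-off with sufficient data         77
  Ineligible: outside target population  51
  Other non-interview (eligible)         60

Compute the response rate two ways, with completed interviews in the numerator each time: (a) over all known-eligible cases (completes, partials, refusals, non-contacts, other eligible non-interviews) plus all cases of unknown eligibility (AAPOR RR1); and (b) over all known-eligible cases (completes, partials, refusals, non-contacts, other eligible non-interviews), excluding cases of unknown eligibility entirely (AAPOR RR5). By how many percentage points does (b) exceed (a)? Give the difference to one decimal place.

Never reached = 25 + 164 = 189
Ineligible = 51 + 302 = 353
Top = 514
Base = 514 + 77 + 396 + 189 + 60 + 76 = 1312
RR1 = 514 / 1312 = 0.3918
Base = 514 + 77 + 396 + 189 + 60 = 1236
RR5 = 514 / 1236 = 0.4159
Difference = 41.59 − 39.18 = 2.41 percentage points

2.4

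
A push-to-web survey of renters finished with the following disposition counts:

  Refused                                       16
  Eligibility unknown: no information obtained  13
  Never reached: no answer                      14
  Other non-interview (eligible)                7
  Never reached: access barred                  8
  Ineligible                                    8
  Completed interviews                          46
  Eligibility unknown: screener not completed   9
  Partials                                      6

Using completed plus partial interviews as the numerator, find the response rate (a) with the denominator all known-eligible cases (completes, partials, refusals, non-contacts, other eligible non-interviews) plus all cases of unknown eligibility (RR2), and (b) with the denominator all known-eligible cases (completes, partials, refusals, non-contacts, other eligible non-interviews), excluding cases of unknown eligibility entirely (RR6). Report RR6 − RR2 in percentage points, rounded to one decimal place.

Non-contacts = 14 + 8 = 22
Unknown eligibility = 9 + 13 = 22
Numerator: 46 + 6 = 52
Base: 46 + 6 + 16 + 22 + 7 + 22 = 119
RR2 = 52 / 119 = 0.4370
Base: 46 + 6 + 16 + 22 + 7 = 97
RR6 = 52 / 97 = 0.5361
Difference = 53.61 − 43.70 = 9.91 percentage points

9.9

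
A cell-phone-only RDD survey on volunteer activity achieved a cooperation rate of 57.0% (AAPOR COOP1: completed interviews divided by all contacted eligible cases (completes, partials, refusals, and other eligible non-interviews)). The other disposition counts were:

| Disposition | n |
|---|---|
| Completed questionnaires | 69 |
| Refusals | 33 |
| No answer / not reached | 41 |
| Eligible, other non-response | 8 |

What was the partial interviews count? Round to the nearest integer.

COOP1 = 69 / D = 0.570
D = 69 / 0.570 = 121.1
Other denominator terms total 110
partial interviews = 121.1 − 110 ≈ 11

11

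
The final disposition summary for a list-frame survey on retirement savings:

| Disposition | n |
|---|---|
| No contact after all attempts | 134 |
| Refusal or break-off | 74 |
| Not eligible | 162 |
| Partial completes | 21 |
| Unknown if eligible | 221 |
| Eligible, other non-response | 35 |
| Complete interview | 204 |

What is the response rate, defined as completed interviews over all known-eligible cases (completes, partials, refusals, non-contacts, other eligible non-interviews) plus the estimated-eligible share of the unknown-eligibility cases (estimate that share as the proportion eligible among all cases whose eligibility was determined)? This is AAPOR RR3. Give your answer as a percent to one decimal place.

Top = 204
Known eligible = 204 + 21 + 74 + 134 + 35 = 468
e = 468 / (468 + 162) = 468 / 630 = 0.7429
Estimated eligible among unknowns = 0.7429 × 221 = 164.18
Denom = 468 + 164.18 = 632.18
RR3 = 204 / 632.18 = 0.3227

32.3%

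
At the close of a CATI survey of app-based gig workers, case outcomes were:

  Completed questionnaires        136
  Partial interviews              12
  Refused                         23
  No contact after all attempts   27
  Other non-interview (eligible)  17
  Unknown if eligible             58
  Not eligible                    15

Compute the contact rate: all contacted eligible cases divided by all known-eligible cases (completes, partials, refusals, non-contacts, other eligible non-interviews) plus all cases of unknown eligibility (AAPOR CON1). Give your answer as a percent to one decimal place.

68.9%

Top: 136 + 12 + 23 + 17 = 188
Base: 136 + 12 + 23 + 27 + 17 + 58 = 273
CON1 = 188 / 273 = 0.6886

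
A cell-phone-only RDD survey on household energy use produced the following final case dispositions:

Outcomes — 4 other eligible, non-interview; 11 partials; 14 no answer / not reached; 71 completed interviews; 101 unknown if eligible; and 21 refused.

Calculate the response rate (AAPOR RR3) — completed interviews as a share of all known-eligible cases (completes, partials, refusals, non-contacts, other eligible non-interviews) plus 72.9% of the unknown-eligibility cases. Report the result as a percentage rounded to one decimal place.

36.5%

Num → 71
Known eligible → 71 + 11 + 21 + 14 + 4 = 121
Eligible share of unknowns → 0.7290 × 101 = 73.63
Base → 121 + 73.63 = 194.63
RR3 = 71 / 194.63 = 0.3648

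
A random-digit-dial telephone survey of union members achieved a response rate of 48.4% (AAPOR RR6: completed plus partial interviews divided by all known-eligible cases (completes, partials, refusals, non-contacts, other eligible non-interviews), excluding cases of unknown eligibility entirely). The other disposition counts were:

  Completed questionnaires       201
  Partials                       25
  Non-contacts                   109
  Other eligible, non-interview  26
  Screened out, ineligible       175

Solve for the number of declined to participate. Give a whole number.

106

Numerator: 201 + 25 = 226
RR6 = 226 / D = 0.484
D = 226 / 0.484 = 466.9
Other denominator terms total 361
declined to participate = 466.9 − 361 ≈ 106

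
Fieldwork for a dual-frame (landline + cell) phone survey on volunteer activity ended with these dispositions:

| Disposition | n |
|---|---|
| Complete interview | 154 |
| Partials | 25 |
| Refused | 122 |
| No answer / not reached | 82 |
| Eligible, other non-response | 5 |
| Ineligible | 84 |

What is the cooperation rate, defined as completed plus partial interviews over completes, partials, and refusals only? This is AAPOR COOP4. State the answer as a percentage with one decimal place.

Top = 154 + 25 = 179
Base = 154 + 25 + 122 = 301
COOP4 = 179 / 301 = 0.5947

59.5%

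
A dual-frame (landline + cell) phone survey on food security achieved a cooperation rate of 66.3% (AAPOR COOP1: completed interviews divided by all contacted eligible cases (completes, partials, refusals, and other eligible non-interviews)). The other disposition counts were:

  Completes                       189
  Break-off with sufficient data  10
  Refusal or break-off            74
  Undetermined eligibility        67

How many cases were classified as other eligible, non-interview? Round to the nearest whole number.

12

COOP1 = 189 / D = 0.663
D = 189 / 0.663 = 285.1
Rest of base = 273
other eligible, non-interview = 285.1 − 273 ≈ 12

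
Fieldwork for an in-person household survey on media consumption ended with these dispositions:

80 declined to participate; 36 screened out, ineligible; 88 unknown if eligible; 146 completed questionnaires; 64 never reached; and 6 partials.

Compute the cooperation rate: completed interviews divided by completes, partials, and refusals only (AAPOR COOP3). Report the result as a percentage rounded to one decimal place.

Num: 146
Denominator: 146 + 6 + 80 = 232
COOP3 = 146 / 232 = 0.6293

62.9%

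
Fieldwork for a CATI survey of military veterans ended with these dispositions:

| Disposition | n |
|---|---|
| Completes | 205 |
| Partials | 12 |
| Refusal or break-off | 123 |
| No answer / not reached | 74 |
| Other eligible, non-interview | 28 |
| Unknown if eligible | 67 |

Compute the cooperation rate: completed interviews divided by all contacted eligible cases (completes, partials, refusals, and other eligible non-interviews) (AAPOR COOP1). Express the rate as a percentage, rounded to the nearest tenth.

55.7%

Num → 205
Denom → 205 + 12 + 123 + 28 = 368
COOP1 = 205 / 368 = 0.5571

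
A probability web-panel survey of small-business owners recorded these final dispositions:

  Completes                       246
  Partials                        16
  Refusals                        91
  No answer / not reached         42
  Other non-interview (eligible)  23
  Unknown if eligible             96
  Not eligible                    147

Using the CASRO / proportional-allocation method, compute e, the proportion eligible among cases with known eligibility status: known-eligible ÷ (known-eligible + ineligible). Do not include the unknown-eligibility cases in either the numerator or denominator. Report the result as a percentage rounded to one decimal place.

Eligible (known) → 246 + 16 + 91 + 42 + 23 = 418
e = 418 / (418 + 147) = 418 / 565 = 0.7398

74.0%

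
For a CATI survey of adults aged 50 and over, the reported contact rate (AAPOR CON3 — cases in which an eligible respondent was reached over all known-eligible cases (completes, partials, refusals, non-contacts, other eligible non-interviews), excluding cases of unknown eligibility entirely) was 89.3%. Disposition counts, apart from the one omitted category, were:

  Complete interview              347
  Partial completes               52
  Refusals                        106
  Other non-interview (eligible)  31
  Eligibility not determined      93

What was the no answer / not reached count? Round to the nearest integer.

Num: 347 + 52 + 106 + 31 = 536
CON3 = 536 / D = 0.893
D = 536 / 0.893 = 600.2
Other denominator terms total 536
no answer / not reached = 600.2 − 536 ≈ 64

64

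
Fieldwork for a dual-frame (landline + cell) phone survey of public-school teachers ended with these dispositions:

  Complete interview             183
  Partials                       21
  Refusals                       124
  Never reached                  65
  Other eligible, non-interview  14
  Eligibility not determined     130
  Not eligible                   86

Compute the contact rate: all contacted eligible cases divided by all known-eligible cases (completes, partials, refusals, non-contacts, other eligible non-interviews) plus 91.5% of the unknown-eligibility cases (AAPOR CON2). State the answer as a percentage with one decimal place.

Num = 183 + 21 + 124 + 14 = 342
Known eligible = 183 + 21 + 124 + 65 + 14 = 407
Estimated eligible among unknowns = 0.9150 × 130 = 118.95
Base = 407 + 118.95 = 525.95
CON2 = 342 / 525.95 = 0.6503

65.0%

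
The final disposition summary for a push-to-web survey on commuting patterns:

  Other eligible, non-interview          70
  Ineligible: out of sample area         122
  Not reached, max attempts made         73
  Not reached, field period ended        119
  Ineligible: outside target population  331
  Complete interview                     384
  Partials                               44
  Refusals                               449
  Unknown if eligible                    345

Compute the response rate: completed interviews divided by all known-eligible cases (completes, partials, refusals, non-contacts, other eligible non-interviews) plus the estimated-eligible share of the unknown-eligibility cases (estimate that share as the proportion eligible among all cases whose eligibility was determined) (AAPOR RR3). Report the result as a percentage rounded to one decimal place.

No contact after all attempts = 119 + 73 = 192
Ineligible = 331 + 122 = 453
Numerator → 384
Eligible (known) → 384 + 44 + 449 + 192 + 70 = 1139
e = 1139 / (1139 + 453) = 1139 / 1592 = 0.7155
Estimated eligible among unknowns → 0.7155 × 345 = 246.85
Denom → 1139 + 246.85 = 1385.85
RR3 = 384 / 1385.85 = 0.2771

27.7%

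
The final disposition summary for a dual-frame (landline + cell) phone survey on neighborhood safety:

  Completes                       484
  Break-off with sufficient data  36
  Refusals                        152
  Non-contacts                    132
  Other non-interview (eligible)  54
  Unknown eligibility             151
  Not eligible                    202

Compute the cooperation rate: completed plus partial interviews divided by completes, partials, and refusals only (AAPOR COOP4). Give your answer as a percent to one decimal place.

Num: 484 + 36 = 520
Denom: 484 + 36 + 152 = 672
COOP4 = 520 / 672 = 0.7738

77.4%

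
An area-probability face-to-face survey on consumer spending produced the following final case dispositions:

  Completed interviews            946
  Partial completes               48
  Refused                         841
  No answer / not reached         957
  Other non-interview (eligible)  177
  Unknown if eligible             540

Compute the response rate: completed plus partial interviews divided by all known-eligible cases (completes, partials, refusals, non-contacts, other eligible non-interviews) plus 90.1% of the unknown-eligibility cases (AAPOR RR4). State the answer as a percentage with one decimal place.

28.8%

Numerator: 946 + 48 = 994
Eligible (known): 946 + 48 + 841 + 957 + 177 = 2969
Eligible share of unknowns: 0.9010 × 540 = 486.54
Denominator: 2969 + 486.54 = 3455.54
RR4 = 994 / 3455.54 = 0.2877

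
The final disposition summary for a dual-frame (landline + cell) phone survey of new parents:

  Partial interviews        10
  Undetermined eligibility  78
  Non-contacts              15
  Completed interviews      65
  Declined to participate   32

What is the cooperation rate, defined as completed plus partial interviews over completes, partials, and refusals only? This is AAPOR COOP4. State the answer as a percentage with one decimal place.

70.1%

Num: 65 + 10 = 75
Base: 65 + 10 + 32 = 107
COOP4 = 75 / 107 = 0.7009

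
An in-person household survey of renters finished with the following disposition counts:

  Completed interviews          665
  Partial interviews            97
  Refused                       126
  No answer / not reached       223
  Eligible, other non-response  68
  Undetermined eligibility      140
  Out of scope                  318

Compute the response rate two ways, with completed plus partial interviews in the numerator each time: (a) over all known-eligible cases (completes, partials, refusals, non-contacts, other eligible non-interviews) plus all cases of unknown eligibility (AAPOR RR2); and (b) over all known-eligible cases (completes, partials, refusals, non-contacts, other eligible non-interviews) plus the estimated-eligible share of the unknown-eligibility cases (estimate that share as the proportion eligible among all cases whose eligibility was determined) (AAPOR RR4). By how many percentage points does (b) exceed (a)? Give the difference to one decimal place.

Top = 665 + 97 = 762
Base = 665 + 97 + 126 + 223 + 68 + 140 = 1319
RR2 = 762 / 1319 = 0.5777
Known eligible = 665 + 97 + 126 + 223 + 68 = 1179
e = 1179 / (1179 + 318) = 1179 / 1497 = 0.7876
Estimated eligible among unknowns = 0.7876 × 140 = 110.26
Base = 1179 + 110.26 = 1289.26
RR4 = 762 / 1289.26 = 0.5910
Difference = 59.10 − 57.77 = 1.33 percentage points

1.3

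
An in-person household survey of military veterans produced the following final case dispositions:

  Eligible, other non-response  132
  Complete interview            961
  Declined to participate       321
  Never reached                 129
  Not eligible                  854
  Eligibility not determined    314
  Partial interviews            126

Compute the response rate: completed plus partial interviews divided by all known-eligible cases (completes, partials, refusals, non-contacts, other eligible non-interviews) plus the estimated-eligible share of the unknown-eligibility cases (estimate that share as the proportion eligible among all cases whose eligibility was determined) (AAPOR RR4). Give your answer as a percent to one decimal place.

Num → 961 + 126 = 1087
Eligible (known) → 961 + 126 + 321 + 129 + 132 = 1669
e = 1669 / (1669 + 854) = 1669 / 2523 = 0.6615
e × U → 0.6615 × 314 = 207.71
Denominator → 1669 + 207.71 = 1876.71
RR4 = 1087 / 1876.71 = 0.5792

57.9%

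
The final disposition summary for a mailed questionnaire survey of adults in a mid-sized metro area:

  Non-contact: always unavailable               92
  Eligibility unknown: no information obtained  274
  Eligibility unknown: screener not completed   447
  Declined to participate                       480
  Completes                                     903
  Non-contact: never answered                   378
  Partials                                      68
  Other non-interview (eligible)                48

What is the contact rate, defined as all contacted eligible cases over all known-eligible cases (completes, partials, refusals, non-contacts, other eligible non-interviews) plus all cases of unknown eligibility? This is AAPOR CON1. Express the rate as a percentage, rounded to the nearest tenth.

55.7%

Never reached = 378 + 92 = 470
Eligibility not determined = 447 + 274 = 721
Top → 903 + 68 + 480 + 48 = 1499
Denom → 903 + 68 + 480 + 470 + 48 + 721 = 2690
CON1 = 1499 / 2690 = 0.5572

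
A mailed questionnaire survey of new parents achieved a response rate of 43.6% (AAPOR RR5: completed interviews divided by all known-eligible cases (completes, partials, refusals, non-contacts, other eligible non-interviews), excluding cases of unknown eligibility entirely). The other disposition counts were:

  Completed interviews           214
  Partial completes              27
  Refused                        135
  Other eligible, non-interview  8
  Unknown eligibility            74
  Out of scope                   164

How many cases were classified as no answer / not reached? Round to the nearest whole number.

107

RR5 = 214 / D = 0.436
D = 214 / 0.436 = 490.8
Remaining denominator categories sum to 384
no answer / not reached = 490.8 − 384 ≈ 107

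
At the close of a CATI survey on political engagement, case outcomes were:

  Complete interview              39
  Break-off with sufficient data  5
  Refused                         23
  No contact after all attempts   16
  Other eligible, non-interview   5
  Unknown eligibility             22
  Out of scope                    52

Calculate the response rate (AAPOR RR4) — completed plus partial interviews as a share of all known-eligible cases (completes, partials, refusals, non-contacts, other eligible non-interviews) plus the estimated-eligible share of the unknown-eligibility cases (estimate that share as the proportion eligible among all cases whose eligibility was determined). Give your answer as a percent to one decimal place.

43.2%

Num: 39 + 5 = 44
Determined eligible: 39 + 5 + 23 + 16 + 5 = 88
e = 88 / (88 + 52) = 88 / 140 = 0.6286
Estimated eligible among unknowns: 0.6286 × 22 = 13.83
Denominator: 88 + 13.83 = 101.83
RR4 = 44 / 101.83 = 0.4321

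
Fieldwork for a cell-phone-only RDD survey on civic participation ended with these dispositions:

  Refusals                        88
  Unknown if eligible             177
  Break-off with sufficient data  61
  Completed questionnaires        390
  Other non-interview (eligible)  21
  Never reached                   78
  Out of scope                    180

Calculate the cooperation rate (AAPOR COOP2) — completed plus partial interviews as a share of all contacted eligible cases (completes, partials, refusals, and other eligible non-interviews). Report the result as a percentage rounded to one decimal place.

Top: 390 + 61 = 451
Base: 390 + 61 + 88 + 21 = 560
COOP2 = 451 / 560 = 0.8054

80.5%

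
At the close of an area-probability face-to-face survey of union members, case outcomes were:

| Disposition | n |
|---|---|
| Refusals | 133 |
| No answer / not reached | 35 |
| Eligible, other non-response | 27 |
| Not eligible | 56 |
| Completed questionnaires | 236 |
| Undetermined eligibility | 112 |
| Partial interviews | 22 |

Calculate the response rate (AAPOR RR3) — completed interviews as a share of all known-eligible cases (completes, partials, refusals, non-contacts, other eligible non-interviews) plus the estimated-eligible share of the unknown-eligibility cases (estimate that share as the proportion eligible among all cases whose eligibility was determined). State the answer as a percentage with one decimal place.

42.7%

Top = 236
Eligible (known) = 236 + 22 + 133 + 35 + 27 = 453
e = 453 / (453 + 56) = 453 / 509 = 0.8900
Eligible share of unknowns = 0.8900 × 112 = 99.68
Denom = 453 + 99.68 = 552.68
RR3 = 236 / 552.68 = 0.4270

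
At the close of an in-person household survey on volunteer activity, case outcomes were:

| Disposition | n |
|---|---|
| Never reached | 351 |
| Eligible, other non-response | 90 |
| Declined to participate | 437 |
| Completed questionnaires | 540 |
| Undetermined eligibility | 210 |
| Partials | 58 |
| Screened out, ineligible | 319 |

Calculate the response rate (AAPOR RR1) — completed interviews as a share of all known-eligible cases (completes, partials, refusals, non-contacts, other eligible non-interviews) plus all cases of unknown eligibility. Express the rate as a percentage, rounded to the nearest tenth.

Top = 540
Base = 540 + 58 + 437 + 351 + 90 + 210 = 1686
RR1 = 540 / 1686 = 0.3203

32.0%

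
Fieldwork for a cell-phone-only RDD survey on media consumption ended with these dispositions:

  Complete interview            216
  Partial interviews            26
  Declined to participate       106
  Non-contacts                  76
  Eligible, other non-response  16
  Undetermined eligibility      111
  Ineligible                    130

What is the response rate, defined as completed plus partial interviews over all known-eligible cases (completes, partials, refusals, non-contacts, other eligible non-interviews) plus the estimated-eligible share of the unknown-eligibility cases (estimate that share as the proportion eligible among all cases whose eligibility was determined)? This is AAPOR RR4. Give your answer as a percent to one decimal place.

46.0%

Top = 216 + 26 = 242
Eligible (known) = 216 + 26 + 106 + 76 + 16 = 440
e = 440 / (440 + 130) = 440 / 570 = 0.7719
Estimated eligible among unknowns = 0.7719 × 111 = 85.68
Denom = 440 + 85.68 = 525.68
RR4 = 242 / 525.68 = 0.4604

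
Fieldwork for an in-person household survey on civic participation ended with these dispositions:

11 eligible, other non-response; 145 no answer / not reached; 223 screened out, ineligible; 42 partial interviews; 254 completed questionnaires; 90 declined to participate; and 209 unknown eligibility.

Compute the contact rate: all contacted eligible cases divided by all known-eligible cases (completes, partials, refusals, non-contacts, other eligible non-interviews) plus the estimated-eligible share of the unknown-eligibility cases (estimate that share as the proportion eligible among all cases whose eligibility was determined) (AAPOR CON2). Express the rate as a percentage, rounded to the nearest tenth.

57.5%

Numerator: 254 + 42 + 90 + 11 = 397
Eligible (known): 254 + 42 + 90 + 145 + 11 = 542
e = 542 / (542 + 223) = 542 / 765 = 0.7085
Eligible share of unknowns: 0.7085 × 209 = 148.08
Base: 542 + 148.08 = 690.08
CON2 = 397 / 690.08 = 0.5753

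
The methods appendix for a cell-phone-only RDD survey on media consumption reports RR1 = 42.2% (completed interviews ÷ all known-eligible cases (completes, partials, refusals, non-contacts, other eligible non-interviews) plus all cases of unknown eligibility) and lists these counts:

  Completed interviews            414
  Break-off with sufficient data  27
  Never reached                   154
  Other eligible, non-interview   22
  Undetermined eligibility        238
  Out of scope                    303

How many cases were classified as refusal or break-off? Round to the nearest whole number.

126

RR1 = 414 / D = 0.422
D = 414 / 0.422 = 981.0
Rest of base = 855
refusal or break-off = 981.0 − 855 ≈ 126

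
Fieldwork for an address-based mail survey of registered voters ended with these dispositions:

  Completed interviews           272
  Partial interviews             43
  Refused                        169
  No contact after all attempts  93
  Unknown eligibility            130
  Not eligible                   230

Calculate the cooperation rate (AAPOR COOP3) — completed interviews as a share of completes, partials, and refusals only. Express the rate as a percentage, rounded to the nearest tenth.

Top: 272
Denom: 272 + 43 + 169 = 484
COOP3 = 272 / 484 = 0.5620

56.2%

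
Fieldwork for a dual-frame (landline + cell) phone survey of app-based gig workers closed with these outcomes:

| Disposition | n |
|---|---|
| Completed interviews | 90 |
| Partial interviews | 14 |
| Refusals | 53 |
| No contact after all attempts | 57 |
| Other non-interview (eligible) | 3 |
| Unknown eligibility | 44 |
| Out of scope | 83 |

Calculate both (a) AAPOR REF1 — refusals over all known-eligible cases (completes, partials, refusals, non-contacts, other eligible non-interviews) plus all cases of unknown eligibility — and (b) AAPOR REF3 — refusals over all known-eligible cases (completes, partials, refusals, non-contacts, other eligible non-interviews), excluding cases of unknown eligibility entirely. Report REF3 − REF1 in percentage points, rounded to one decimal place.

Top → 53
Base → 90 + 14 + 53 + 57 + 3 + 44 = 261
REF1 = 53 / 261 = 0.2031
Base → 90 + 14 + 53 + 57 + 3 = 217
REF3 = 53 / 217 = 0.2442
Difference = 24.42 − 20.31 = 4.11 percentage points

4.1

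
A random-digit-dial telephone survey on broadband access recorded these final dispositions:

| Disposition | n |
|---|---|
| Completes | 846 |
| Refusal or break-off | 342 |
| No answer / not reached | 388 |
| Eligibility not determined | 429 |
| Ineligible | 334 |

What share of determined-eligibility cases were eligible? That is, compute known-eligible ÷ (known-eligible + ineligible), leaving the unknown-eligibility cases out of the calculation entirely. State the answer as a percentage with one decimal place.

82.5%

Determined eligible = 846 + 342 + 388 = 1576
e = 1576 / (1576 + 334) = 1576 / 1910 = 0.8251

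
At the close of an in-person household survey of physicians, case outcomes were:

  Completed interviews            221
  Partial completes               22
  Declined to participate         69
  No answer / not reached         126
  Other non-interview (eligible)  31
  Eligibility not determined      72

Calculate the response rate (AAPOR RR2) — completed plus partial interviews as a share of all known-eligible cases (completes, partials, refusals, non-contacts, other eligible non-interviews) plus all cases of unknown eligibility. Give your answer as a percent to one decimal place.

44.9%

Top = 221 + 22 = 243
Base = 221 + 22 + 69 + 126 + 31 + 72 = 541
RR2 = 243 / 541 = 0.4492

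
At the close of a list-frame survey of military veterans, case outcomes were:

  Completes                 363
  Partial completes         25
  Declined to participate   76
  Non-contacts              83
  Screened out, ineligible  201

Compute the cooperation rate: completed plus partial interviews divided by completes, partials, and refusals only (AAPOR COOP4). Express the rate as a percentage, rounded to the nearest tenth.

Top: 363 + 25 = 388
Denominator: 363 + 25 + 76 = 464
COOP4 = 388 / 464 = 0.8362

83.6%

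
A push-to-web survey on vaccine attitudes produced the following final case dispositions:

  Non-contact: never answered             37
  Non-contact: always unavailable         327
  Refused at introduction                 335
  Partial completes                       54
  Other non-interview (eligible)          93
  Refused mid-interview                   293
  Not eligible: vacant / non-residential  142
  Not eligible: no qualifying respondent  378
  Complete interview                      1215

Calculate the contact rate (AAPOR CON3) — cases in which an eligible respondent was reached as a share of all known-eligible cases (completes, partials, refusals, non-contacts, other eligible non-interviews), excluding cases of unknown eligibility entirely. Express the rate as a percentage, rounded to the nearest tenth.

Refusals = 335 + 293 = 628
No contact after all attempts = 37 + 327 = 364
Not eligible = 378 + 142 = 520
Top: 1215 + 54 + 628 + 93 = 1990
Base: 1215 + 54 + 628 + 364 + 93 = 2354
CON3 = 1990 / 2354 = 0.8454

84.5%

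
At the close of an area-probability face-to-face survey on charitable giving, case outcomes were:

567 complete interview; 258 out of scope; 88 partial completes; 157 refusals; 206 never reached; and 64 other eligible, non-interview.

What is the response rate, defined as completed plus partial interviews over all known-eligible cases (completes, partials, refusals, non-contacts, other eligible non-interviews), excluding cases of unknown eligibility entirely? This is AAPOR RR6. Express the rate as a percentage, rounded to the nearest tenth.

Num: 567 + 88 = 655
Denom: 567 + 88 + 157 + 206 + 64 = 1082
RR6 = 655 / 1082 = 0.6054

60.5%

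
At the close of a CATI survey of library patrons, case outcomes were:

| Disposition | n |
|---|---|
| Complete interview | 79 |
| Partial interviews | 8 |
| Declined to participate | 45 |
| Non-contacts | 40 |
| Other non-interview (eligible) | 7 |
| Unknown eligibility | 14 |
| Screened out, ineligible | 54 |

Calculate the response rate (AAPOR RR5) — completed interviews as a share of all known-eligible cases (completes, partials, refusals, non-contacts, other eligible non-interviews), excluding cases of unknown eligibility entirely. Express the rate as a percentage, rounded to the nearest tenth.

44.1%

Num: 79
Denominator: 79 + 8 + 45 + 40 + 7 = 179
RR5 = 79 / 179 = 0.4413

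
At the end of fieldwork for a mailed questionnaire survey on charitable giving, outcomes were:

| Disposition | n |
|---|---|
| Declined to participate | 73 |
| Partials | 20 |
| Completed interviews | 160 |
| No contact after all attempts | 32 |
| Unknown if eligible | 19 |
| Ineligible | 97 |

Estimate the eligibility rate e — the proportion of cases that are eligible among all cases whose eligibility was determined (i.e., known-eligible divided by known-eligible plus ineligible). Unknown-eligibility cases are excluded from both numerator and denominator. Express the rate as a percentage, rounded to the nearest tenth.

74.6%

Known eligible → 160 + 20 + 73 + 32 = 285
e = 285 / (285 + 97) = 285 / 382 = 0.7461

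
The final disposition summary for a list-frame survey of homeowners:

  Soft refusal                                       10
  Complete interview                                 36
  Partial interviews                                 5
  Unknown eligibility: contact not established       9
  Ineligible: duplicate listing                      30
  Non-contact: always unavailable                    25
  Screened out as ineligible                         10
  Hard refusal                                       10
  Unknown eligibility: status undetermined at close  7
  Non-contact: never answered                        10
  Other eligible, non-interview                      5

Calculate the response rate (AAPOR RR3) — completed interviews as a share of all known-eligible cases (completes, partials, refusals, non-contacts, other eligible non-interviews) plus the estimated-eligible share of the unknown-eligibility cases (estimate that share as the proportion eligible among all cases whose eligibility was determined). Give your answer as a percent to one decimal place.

Declined to participate = 10 + 10 = 20
No answer / not reached = 10 + 25 = 35
Eligibility not determined = 9 + 7 = 16
Screened out, ineligible = 10 + 30 = 40
Num: 36
Known eligible: 36 + 5 + 20 + 35 + 5 = 101
e = 101 / (101 + 40) = 101 / 141 = 0.7163
e × U: 0.7163 × 16 = 11.46
Base: 101 + 11.46 = 112.46
RR3 = 36 / 112.46 = 0.3201

32.0%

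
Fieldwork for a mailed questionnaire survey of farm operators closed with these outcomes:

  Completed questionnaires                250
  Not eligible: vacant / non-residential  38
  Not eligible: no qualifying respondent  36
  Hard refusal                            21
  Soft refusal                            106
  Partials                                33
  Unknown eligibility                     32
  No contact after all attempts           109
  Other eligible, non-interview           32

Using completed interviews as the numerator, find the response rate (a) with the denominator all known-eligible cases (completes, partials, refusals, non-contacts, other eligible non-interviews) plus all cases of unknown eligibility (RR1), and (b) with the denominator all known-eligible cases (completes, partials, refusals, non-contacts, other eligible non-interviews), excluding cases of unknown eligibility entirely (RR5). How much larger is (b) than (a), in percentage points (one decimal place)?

Declined to participate = 21 + 106 = 127
Out of scope = 36 + 38 = 74
Numerator → 250
Denominator → 250 + 33 + 127 + 109 + 32 + 32 = 583
RR1 = 250 / 583 = 0.4288
Denominator → 250 + 33 + 127 + 109 + 32 = 551
RR5 = 250 / 551 = 0.4537
Difference = 45.37 − 42.88 = 2.49 percentage points

2.5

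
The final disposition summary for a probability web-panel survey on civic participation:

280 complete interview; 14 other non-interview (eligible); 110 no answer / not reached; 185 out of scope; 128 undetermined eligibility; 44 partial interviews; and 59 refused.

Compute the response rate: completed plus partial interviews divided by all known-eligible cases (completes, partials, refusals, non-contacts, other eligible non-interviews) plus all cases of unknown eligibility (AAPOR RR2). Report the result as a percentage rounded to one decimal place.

51.0%

Num → 280 + 44 = 324
Denom → 280 + 44 + 59 + 110 + 14 + 128 = 635
RR2 = 324 / 635 = 0.5102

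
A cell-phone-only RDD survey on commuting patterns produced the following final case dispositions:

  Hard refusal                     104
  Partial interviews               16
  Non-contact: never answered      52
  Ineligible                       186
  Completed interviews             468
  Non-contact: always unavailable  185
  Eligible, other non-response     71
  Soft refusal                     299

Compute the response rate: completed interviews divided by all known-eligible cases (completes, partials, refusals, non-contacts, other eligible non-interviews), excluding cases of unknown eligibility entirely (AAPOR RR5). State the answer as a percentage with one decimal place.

39.2%

Refused = 104 + 299 = 403
Non-contacts = 52 + 185 = 237
Num = 468
Base = 468 + 16 + 403 + 237 + 71 = 1195
RR5 = 468 / 1195 = 0.3916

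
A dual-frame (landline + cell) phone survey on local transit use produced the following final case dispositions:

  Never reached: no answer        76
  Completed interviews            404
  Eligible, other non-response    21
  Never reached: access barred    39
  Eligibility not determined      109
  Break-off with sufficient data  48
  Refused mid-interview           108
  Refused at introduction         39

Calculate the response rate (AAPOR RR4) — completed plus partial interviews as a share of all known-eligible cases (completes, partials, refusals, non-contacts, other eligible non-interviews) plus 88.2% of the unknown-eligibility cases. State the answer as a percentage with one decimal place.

54.4%

Refusals = 39 + 108 = 147
No contact after all attempts = 76 + 39 = 115
Top → 404 + 48 = 452
Known eligible → 404 + 48 + 147 + 115 + 21 = 735
Eligible share of unknowns → 0.8820 × 109 = 96.14
Base → 735 + 96.14 = 831.14
RR4 = 452 / 831.14 = 0.5438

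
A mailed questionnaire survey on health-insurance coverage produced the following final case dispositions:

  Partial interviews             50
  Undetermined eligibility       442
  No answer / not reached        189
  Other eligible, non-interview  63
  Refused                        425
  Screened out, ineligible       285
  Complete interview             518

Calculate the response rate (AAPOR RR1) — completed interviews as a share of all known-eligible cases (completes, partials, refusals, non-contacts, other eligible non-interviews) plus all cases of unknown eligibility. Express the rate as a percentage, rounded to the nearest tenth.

Numerator = 518
Denom = 518 + 50 + 425 + 189 + 63 + 442 = 1687
RR1 = 518 / 1687 = 0.3071

30.7%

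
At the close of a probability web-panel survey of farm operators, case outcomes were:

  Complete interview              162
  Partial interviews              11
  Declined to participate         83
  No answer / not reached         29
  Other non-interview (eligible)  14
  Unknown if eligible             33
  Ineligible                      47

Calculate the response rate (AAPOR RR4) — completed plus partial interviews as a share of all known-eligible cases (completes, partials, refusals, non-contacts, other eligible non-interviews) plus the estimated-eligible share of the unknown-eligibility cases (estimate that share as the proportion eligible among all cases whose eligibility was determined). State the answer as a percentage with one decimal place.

52.8%

Num = 162 + 11 = 173
Determined eligible = 162 + 11 + 83 + 29 + 14 = 299
e = 299 / (299 + 47) = 299 / 346 = 0.8642
Estimated eligible among unknowns = 0.8642 × 33 = 28.52
Denominator = 299 + 28.52 = 327.52
RR4 = 173 / 327.52 = 0.5282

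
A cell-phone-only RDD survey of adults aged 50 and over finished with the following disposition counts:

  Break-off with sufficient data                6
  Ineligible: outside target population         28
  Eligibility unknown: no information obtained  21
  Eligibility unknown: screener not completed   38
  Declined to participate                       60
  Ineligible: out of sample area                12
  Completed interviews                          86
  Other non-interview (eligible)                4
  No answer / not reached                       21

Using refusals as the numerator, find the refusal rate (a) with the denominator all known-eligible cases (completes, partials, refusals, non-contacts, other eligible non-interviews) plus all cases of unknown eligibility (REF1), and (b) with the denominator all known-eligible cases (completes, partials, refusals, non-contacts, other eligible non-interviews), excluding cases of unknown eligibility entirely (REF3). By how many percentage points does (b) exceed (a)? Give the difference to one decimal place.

Eligibility not determined = 38 + 21 = 59
Ineligible = 28 + 12 = 40
Numerator = 60
Denominator = 86 + 6 + 60 + 21 + 4 + 59 = 236
REF1 = 60 / 236 = 0.2542
Denominator = 86 + 6 + 60 + 21 + 4 = 177
REF3 = 60 / 177 = 0.3390
Difference = 33.90 − 25.42 = 8.48 percentage points

8.5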